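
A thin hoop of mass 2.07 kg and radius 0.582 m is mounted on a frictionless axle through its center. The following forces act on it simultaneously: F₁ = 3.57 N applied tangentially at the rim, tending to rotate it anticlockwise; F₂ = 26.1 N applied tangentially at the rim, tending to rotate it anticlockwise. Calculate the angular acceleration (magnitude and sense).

α ≈ 24.6 rad/s², anticlockwise

I = MR² = (2.07)(0.582)² = 0.7012 kg·m².
Taking anticlockwise as positive: τ₁ = +(3.57)(0.582) = +2.078 N·m; τ₂ = +(26.1)(0.582) = +15.19 N·m.
Net torque τ = 17.27 N·m.
α = τ/I = 17.27/0.7012 = 24.63 rad/s².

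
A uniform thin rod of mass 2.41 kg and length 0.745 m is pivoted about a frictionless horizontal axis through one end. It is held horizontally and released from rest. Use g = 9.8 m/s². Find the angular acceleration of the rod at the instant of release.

α ≈ 19.7 rad/s²

About the pivot, I = (1/3)ML² = (1/3)(2.41)(0.745)² = 0.4459 kg·m².
The weight acts at the center, a distance L/2 = 0.3725 m from the pivot; τ = Mg(L/2) = 8.798 N·m.
α = τ/I = 8.798/0.4459 = 19.73 rad/s².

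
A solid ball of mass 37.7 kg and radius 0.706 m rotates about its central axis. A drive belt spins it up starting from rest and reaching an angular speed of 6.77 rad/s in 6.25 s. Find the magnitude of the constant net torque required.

τ ≈ 8.14 N·m

I = (2/5)MR² = (2/5)(37.7)(0.706)² = 7.516 kg·m².
α = Δω/Δt = (6.77 − 0)/6.25 = 1.083 rad/s².
τ = Iα = (7.516)(1.083) = 8.142 N·m.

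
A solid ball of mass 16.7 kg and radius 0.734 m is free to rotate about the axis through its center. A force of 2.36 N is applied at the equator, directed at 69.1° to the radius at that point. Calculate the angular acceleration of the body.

I = (2/5)MR² = (2/5)(16.7)(0.734)² = 3.599 kg·m².
Only the tangential component produces torque: τ = F R sinθ = (2.36)(0.734) sin 69.1° = 1.618 N·m.
From τ = Iα: α = 1.618/3.599 = 0.4497 rad/s².

α ≈ 0.450 rad/s²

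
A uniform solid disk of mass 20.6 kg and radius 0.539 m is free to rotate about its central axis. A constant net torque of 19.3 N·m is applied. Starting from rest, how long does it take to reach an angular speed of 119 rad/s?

t ≈ 18.5 s

I = ½MR² = (1/2)(20.6)(0.539)² = 2.992 kg·m².
α = τ/I = 19.3/2.992 = 6.450 rad/s².
ω = αt ⇒ t = ω/α = 119/6.450 = 18.45 s.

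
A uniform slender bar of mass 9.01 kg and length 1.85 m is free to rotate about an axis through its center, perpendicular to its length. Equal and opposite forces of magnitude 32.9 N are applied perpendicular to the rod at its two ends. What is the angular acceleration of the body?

α ≈ 23.7 rad/s²

I = (1/12)ML² = (1/12)(9.01)(1.85)² = 2.570 kg·m².
The couple gives τ = F·(L/2) + F·(L/2) = F L = (32.9)(1.85) = 60.87 N·m.
Newton's second law for rotation, τ = Iα, gives α = τ/I = 60.87/2.570 = 23.69 rad/s².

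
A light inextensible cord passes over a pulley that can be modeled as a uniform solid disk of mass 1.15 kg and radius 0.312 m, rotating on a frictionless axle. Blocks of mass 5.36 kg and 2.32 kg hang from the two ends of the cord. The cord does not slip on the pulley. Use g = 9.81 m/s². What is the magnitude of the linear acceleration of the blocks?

I = ½MR² = (1/2)(1.15)(0.312)² = 0.05597 kg·m².
Heavier block: m₁g − T₁ = m₁a. Lighter block: T₂ − m₂g = m₂a.
Pulley: (T₁ − T₂)R = Iα = I(a/R), so T₁ − T₂ = (I/R²)a = (1/2)M_p a = 0.5750·a.
Adding the three: (m₁ − m₂)g = (m₁ + m₂ + 0.5750)a, so a = (5.36 − 2.32)(9.81)/(5.36 + 2.32 + 0.5750) = 3.613 m/s².

a ≈ 3.61 m/s²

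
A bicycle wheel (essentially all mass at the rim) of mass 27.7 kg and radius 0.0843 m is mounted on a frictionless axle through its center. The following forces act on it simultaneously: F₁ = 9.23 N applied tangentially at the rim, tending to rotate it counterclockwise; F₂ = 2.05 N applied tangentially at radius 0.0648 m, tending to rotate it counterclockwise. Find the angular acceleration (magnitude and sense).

α ≈ 4.63 rad/s², counterclockwise

I = MR² = (27.7)(0.0843)² = 0.1968 kg·m².
Taking counterclockwise as positive: τ₁ = +(9.23)(0.0843) = +0.7781 N·m; τ₂ = +(2.05)(0.0648) = +0.1328 N·m.
Net torque τ = 0.9109 N·m.
α = τ/I = 0.9109/0.1968 = 4.628 rad/s².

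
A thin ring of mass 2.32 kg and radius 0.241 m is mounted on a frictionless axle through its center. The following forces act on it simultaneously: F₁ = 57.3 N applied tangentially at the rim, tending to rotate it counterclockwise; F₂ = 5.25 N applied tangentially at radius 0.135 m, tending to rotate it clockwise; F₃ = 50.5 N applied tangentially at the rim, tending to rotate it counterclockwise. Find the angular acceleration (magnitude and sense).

α ≈ 188 rad/s², counterclockwise

I = MR² = (2.32)(0.241)² = 0.1347 kg·m².
Taking counterclockwise as positive: τ₁ = +(57.3)(0.241) = +13.81 N·m; τ₂ = −(5.25)(0.135) = −0.7087 N·m; τ₃ = +(50.5)(0.241) = +12.17 N·m.
Net torque τ = 25.27 N·m.
α = τ/I = 25.27/0.1347 = 187.5 rad/s².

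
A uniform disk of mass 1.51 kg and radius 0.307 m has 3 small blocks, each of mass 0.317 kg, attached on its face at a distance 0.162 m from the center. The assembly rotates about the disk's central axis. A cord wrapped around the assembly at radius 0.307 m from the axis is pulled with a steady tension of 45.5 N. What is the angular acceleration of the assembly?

α ≈ 145 rad/s²

I_disk = ½MR² = ½(1.51)(0.307)² = 0.07116 kg·m².
I_blocks = 3·m·r² = 3(0.317)(0.162)² = 0.02496 kg·m².
Total I = 0.09612 kg·m².
τ = F r = (45.5)(0.307) = 13.97 N·m.
α = τ/I = 13.97/0.09612 = 145.3 rad/s².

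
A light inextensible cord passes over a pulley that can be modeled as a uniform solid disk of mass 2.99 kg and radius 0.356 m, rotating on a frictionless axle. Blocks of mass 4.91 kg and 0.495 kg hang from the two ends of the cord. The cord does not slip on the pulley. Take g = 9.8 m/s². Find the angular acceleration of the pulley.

I = ½MR² = (1/2)(2.99)(0.356)² = 0.1895 kg·m².
Heavier block: m₁g − T₁ = m₁a. Lighter block: T₂ − m₂g = m₂a.
Pulley: (T₁ − T₂)R = Iα = I(a/R), so T₁ − T₂ = (I/R²)a = (1/2)M_p a = 1.495·a.
Adding the three: (m₁ − m₂)g = (m₁ + m₂ + 1.495)a, so a = (4.91 − 0.495)(9.8)/(4.91 + 0.495 + 1.495) = 6.271 m/s².
α = a/R = 6.271/0.356 = 17.61 rad/s².

α ≈ 17.6 rad/s²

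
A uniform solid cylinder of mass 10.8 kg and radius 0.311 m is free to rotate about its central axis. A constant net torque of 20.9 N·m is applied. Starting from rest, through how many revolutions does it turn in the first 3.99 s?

I = ½MR² = (1/2)(10.8)(0.311)² = 0.5223 kg·m².
α = τ/I = 20.9/0.5223 = 40.02 rad/s².
θ = ½αt² = ½(40.02)(3.99)² = 318.5 rad.
Revolutions = θ/(2π) = 50.70.

≈ 50.7 revolutions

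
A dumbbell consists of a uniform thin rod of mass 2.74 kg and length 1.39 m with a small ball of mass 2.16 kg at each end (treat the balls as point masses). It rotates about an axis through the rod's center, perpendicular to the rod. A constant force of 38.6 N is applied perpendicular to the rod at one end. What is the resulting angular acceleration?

I_rod = (1/12)ML² = (1/12)(2.74)(1.39)² = 0.4412 kg·m².
I_balls = 2·m·(L/2)² = 2(2.16)(0.6950)² = 2.087 kg·m².
Total I = 2.528 kg·m².
τ = F·(L/2) = (38.6)(0.695) = 26.83 N·m.
α = τ/I = 26.83/2.528 = 10.61 rad/s².

α ≈ 10.6 rad/s²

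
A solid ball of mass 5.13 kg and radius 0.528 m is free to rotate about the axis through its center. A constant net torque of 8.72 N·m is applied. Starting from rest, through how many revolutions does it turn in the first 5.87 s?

I = (2/5)MR² = (2/5)(5.13)(0.528)² = 0.5721 kg·m².
α = τ/I = 8.72/0.5721 = 15.24 rad/s².
θ = ½αt² = ½(15.24)(5.87)² = 262.6 rad.
Revolutions = θ/(2π) = 41.80.

≈ 41.8 revolutions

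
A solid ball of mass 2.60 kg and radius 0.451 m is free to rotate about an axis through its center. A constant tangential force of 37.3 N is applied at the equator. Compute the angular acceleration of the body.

α ≈ 79.5 rad/s²

I = (2/5)MR² = (2/5)(2.60)(0.451)² = 0.2115 kg·m².
τ = F R = (37.3)(0.451) = 16.82 N·m.
Newton's second law for rotation, τ = Iα, gives α = τ/I = 16.82/0.2115 = 79.52 rad/s².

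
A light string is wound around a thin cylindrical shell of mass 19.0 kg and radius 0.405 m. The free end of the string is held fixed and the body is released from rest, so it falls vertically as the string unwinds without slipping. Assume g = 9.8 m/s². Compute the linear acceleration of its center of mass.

Translation: Mg − T = Ma. Rotation about the center: TR = Iα with I = MR².
With a = αR: T = (I/R²)a = M a, so Mg = (1 + 1.000)Ma.
a = g/(1 + 1.000) = 9.8/2.000 = 4.900 m/s².

a ≈ 4.90 m/s²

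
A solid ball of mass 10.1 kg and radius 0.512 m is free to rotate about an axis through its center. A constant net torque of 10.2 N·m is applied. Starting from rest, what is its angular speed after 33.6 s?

I = (2/5)MR² = (2/5)(10.1)(0.512)² = 1.059 kg·m².
α = τ/I = 10.2/1.059 = 9.631 rad/s².
ω = ω₀ + αt = 0 + (9.631)(33.6) = 323.6 rad/s.

ω ≈ 324 rad/s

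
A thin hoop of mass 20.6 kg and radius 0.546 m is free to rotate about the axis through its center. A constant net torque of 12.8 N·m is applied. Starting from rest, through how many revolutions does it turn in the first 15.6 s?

I = MR² = (20.6)(0.546)² = 6.141 kg·m².
α = τ/I = 12.8/6.141 = 2.084 rad/s².
θ = ½αt² = ½(2.084)(15.6)² = 253.6 rad.
Revolutions = θ/(2π) = 40.36.

≈ 40.4 revolutions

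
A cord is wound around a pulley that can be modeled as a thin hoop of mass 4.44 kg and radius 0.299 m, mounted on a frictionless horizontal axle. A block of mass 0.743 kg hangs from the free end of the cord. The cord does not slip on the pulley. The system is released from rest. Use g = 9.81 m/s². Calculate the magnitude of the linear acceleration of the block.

I = MR² = (4.44)(0.299)² = 0.3969 kg·m².
Block: mg − T = ma. Pulley: TR = Iα. No-slip: a = αR, so T = (I/R²)a = 4.440·a.
Then mg = (m + 4.440)a, so a = (0.743)(9.81)/(0.743 + 4.440) = 1.406 m/s².

a ≈ 1.41 m/s²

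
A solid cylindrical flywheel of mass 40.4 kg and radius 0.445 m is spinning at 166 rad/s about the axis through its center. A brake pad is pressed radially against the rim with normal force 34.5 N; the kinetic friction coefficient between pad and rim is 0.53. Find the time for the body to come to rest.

t ≈ 81.6 s

I = ½MR² = (1/2)(40.4)(0.445)² = 4.000 kg·m².
Friction force f = μN = (0.53)(34.5) = 18.29 N at the rim; torque magnitude τ = fR = 8.137 N·m, opposing ω.
|α| = τ/I = 8.137/4.000 = 2.034 rad/s² (deceleration).
0 = ω₀ − |α|t ⇒ t = ω₀/|α| = 166/2.034 = 81.61 s.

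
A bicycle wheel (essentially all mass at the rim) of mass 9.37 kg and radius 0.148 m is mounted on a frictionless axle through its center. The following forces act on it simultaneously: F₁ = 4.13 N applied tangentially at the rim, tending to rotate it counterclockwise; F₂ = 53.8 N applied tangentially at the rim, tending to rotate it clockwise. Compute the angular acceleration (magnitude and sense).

I = MR² = (9.37)(0.148)² = 0.2052 kg·m².
Taking counterclockwise as positive: τ₁ = +(4.13)(0.148) = +0.6112 N·m; τ₂ = −(53.8)(0.148) = −7.962 N·m.
Net torque τ = -7.351 N·m.
α = τ/I = -7.351/0.2052 = -35.82 rad/s².

α ≈ 35.8 rad/s², clockwise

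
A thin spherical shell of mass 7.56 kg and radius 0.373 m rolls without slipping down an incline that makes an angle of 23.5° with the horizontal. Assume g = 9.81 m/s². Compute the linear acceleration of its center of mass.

a ≈ 2.35 m/s²

Translation along the incline: Mg sinθ − f = Ma.
Rotation about the center: fR = Iα with I = (2/3)MR². No-slip gives a = αR, so f = (I/R²)a = (2/3)M a.
Substituting: Mg sinθ = (1 + 0.6667)Ma, so a = g sinθ/(1 + 0.6667) = (9.81) sin 23.5° / 1.667 = 2.347 m/s².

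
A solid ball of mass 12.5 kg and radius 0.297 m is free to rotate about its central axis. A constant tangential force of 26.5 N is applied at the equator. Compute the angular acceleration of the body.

α ≈ 17.8 rad/s²

I = (2/5)MR² = (2/5)(12.5)(0.297)² = 0.4410 kg·m².
τ = F R = (26.5)(0.297) = 7.870 N·m.
From τ = Iα: α = 7.870/0.4410 = 17.85 rad/s².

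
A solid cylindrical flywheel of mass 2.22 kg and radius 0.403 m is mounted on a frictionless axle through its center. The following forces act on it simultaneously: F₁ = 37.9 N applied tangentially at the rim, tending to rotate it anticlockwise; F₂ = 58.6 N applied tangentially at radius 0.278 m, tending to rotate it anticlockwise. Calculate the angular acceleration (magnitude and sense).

I = ½MR² = (1/2)(2.22)(0.403)² = 0.1803 kg·m².
Taking anticlockwise as positive: τ₁ = +(37.9)(0.403) = +15.27 N·m; τ₂ = +(58.6)(0.278) = +16.29 N·m.
Net torque τ = 31.56 N·m.
α = τ/I = 31.56/0.1803 = 175.1 rad/s².

α ≈ 175 rad/s², anticlockwise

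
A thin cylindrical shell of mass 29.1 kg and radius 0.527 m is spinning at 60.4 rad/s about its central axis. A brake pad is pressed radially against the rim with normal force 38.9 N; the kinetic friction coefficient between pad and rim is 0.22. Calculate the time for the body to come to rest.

I = MR² = (29.1)(0.527)² = 8.082 kg·m².
Friction force f = μN = (0.22)(38.9) = 8.558 N at the rim; torque magnitude τ = fR = 4.510 N·m, opposing ω.
|α| = τ/I = 4.510/8.082 = 0.5580 rad/s² (deceleration).
0 = ω₀ − |α|t ⇒ t = ω₀/|α| = 60.4/0.5580 = 108.2 s.

t ≈ 108 s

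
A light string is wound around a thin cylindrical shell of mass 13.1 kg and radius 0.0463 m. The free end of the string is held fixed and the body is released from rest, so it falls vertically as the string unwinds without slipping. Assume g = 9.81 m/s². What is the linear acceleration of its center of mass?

a ≈ 4.91 m/s²

Translation: Mg − T = Ma. Rotation about the center: TR = Iα with I = MR².
With a = αR: T = (I/R²)a = M a, so Mg = (1 + 1.000)Ma.
a = g/(1 + 1.000) = 9.81/2.000 = 4.905 m/s².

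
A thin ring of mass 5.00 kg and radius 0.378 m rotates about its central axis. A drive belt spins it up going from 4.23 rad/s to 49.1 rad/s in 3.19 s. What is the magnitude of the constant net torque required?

τ ≈ 10.0 N·m

I = MR² = (5.00)(0.378)² = 0.7144 kg·m².
α = Δω/Δt = (49.1 − 4.23)/3.19 = 14.07 rad/s².
τ = Iα = (0.7144)(14.07) = 10.05 N·m.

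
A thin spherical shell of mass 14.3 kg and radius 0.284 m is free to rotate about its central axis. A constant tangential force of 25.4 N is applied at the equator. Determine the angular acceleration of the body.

I = (2/3)MR² = (2/3)(14.3)(0.284)² = 0.7689 kg·m².
τ = F R = (25.4)(0.284) = 7.214 N·m.
From τ = Iα: α = 7.214/0.7689 = 9.381 rad/s².

α ≈ 9.38 rad/s²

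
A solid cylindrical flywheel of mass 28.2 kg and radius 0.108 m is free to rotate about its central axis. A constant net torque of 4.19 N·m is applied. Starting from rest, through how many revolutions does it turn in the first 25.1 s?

I = ½MR² = (1/2)(28.2)(0.108)² = 0.1645 kg·m².
α = τ/I = 4.19/0.1645 = 25.48 rad/s².
θ = ½αt² = ½(25.48)(25.1)² = 8025 rad.
Revolutions = θ/(2π) = 1277.

≈ 1280 revolutions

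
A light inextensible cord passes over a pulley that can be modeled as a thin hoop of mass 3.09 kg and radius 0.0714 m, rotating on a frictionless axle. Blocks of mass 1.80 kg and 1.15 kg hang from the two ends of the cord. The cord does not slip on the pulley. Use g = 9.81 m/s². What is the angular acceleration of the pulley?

α ≈ 14.8 rad/s²

I = MR² = (3.09)(0.0714)² = 0.01575 kg·m².
Heavier block: m₁g − T₁ = m₁a. Lighter block: T₂ − m₂g = m₂a.
Pulley: (T₁ − T₂)R = Iα = I(a/R), so T₁ − T₂ = (I/R²)a = 1·M_p a = 3.090·a.
Adding the three: (m₁ − m₂)g = (m₁ + m₂ + 3.090)a, so a = (1.80 − 1.15)(9.81)/(1.80 + 1.15 + 3.090) = 1.056 m/s².
α = a/R = 1.056/0.0714 = 14.79 rad/s².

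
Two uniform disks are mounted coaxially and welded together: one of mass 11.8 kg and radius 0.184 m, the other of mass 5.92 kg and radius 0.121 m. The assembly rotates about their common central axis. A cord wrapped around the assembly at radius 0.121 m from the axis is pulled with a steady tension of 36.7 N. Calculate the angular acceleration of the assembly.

α ≈ 18.3 rad/s²

I = ½M₁R₁² + ½M₂R₂² = ½(11.8)(0.184)² + ½(5.92)(0.121)² = 0.2431 kg·m².
τ = F r = (36.7)(0.121) = 4.441 N·m.
α = τ/I = 4.441/0.2431 = 18.27 rad/s².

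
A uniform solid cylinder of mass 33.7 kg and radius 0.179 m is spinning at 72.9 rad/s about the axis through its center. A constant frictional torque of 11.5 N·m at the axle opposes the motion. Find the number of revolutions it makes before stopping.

≈ 19.9 revolutions

I = ½MR² = (1/2)(33.7)(0.179)² = 0.5399 kg·m².
The net torque has magnitude 11.5 N·m, opposing ω.
|α| = τ/I = 11.50/0.5399 = 21.30 rad/s² (deceleration).
ω² = ω₀² − 2|α|θ with ω = 0 ⇒ θ = ω₀²/(2|α|) = 124.7 rad = 19.85 rev.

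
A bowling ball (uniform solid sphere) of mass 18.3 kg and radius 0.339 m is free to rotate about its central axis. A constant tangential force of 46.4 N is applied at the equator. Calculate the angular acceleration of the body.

α ≈ 18.7 rad/s²

I = (2/5)MR² = (2/5)(18.3)(0.339)² = 0.8412 kg·m².
τ = F R = (46.4)(0.339) = 15.73 N·m.
From τ = Iα: α = 15.73/0.8412 = 18.70 rad/s².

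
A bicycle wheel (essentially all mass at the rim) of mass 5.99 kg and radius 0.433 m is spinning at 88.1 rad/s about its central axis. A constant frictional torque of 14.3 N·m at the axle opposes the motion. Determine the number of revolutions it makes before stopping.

≈ 48.5 revolutions

I = MR² = (5.99)(0.433)² = 1.123 kg·m².
The net torque has magnitude 14.3 N·m, opposing ω.
|α| = τ/I = 14.30/1.123 = 12.73 rad/s² (deceleration).
ω² = ω₀² − 2|α|θ with ω = 0 ⇒ θ = ω₀²/(2|α|) = 304.8 rad = 48.51 rev.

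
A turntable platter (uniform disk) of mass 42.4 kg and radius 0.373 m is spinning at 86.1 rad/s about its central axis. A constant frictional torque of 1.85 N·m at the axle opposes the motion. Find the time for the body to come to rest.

I = ½MR² = (1/2)(42.4)(0.373)² = 2.950 kg·m².
The net torque has magnitude 1.85 N·m, opposing ω.
|α| = τ/I = 1.850/2.950 = 0.6272 rad/s² (deceleration).
0 = ω₀ − |α|t ⇒ t = ω₀/|α| = 86.1/0.6272 = 137.3 s.

t ≈ 137 s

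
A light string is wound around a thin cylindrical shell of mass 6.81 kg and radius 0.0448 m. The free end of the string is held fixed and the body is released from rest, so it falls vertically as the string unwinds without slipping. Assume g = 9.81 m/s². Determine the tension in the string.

Translation: Mg − T = Ma. Rotation about the center: TR = Iα with I = MR².
With a = αR: T = (I/R²)a = M a, so Mg = (1 + 1.000)Ma.
a = g/(1 + 1.000) = 9.81/2.000 = 4.905 m/s².
T = 1.000·M·a = (1.000)(6.81)(4.905) = 33.40 N.

T ≈ 33.4 N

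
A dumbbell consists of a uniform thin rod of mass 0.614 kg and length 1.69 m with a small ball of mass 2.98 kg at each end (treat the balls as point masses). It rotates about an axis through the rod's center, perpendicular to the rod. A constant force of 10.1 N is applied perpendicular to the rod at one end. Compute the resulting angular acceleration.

I_rod = (1/12)ML² = (1/12)(0.614)(1.69)² = 0.1461 kg·m².
I_balls = 2·m·(L/2)² = 2(2.98)(0.8450)² = 4.256 kg·m².
Total I = 4.402 kg·m².
τ = F·(L/2) = (10.1)(0.845) = 8.534 N·m.
α = τ/I = 8.534/4.402 = 1.939 rad/s².

α ≈ 1.94 rad/s²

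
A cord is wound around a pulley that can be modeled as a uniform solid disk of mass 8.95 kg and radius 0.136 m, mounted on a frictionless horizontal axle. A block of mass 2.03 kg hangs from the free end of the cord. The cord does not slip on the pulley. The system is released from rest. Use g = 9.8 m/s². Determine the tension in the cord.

I = ½MR² = (1/2)(8.95)(0.136)² = 0.08277 kg·m².
Block: mg − T = ma. Pulley: TR = Iα. No-slip: a = αR, so T = (I/R²)a = 4.475·a.
Then mg = (m + 4.475)a, so a = (2.03)(9.8)/(2.03 + 4.475) = 3.058 m/s².
T = 4.475·a = 13.69 N.

T ≈ 13.7 N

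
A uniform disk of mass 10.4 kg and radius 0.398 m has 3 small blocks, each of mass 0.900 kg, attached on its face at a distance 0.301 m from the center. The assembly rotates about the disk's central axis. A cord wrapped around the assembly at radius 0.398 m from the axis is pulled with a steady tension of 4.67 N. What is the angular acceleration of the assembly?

I_disk = ½MR² = ½(10.4)(0.398)² = 0.8237 kg·m².
I_blocks = 3·m·r² = 3(0.900)(0.301)² = 0.2446 kg·m².
Total I = 1.068 kg·m².
τ = F r = (4.67)(0.398) = 1.859 N·m.
α = τ/I = 1.859/1.068 = 1.740 rad/s².

α ≈ 1.74 rad/s²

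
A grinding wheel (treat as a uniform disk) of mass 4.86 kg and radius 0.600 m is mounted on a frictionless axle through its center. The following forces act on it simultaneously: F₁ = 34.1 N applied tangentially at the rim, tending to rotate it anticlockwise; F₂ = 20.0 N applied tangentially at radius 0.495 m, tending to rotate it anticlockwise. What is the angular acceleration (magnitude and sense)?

α ≈ 34.7 rad/s², anticlockwise

I = ½MR² = (1/2)(4.86)(0.600)² = 0.8748 kg·m².
Taking anticlockwise as positive: τ₁ = +(34.1)(0.600) = +20.46 N·m; τ₂ = +(20.0)(0.495) = +9.900 N·m.
Net torque τ = 30.36 N·m.
α = τ/I = 30.36/0.8748 = 34.71 rad/s².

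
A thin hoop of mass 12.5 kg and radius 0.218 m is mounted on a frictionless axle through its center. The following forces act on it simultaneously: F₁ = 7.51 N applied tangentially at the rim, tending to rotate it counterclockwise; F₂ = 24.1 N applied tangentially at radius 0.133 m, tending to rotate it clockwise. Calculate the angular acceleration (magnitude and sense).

I = MR² = (12.5)(0.218)² = 0.5940 kg·m².
Taking counterclockwise as positive: τ₁ = +(7.51)(0.218) = +1.637 N·m; τ₂ = −(24.1)(0.133) = −3.205 N·m.
Net torque τ = -1.568 N·m.
α = τ/I = -1.568/0.5940 = -2.640 rad/s².

α ≈ 2.64 rad/s², clockwise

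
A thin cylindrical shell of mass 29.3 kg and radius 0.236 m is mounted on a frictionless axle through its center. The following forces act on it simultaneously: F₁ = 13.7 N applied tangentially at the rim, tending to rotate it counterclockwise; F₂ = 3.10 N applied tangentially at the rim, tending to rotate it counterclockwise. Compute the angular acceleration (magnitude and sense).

I = MR² = (29.3)(0.236)² = 1.632 kg·m².
Taking counterclockwise as positive: τ₁ = +(13.7)(0.236) = +3.233 N·m; τ₂ = +(3.10)(0.236) = +0.7316 N·m.
Net torque τ = 3.965 N·m.
α = τ/I = 3.965/1.632 = 2.430 rad/s².

α ≈ 2.43 rad/s², counterclockwise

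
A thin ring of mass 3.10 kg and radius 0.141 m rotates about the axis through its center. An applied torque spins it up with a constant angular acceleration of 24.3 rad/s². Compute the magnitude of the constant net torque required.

τ ≈ 1.50 N·m

I = MR² = (3.10)(0.141)² = 0.06163 kg·m².
τ = Iα = (0.06163)(24.30) = 1.498 N·m.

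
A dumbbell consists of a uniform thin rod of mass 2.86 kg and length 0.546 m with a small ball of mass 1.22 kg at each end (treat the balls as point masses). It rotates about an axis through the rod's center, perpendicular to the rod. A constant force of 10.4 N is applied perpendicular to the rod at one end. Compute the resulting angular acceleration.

α ≈ 11.2 rad/s²

I_rod = (1/12)ML² = (1/12)(2.86)(0.546)² = 0.07105 kg·m².
I_balls = 2·m·(L/2)² = 2(1.22)(0.2730)² = 0.1819 kg·m².
Total I = 0.2529 kg·m².
τ = F·(L/2) = (10.4)(0.273) = 2.839 N·m.
α = τ/I = 2.839/0.2529 = 11.23 rad/s².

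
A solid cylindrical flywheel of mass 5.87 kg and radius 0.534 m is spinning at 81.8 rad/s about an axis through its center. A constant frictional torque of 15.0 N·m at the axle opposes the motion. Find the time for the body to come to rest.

t ≈ 4.56 s

I = ½MR² = (1/2)(5.87)(0.534)² = 0.8369 kg·m².
The net torque has magnitude 15.0 N·m, opposing ω.
|α| = τ/I = 15.00/0.8369 = 17.92 rad/s² (deceleration).
0 = ω₀ − |α|t ⇒ t = ω₀/|α| = 81.8/17.92 = 4.564 s.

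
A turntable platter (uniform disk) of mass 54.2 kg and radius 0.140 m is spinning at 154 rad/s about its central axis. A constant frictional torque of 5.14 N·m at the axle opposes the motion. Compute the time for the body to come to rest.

I = ½MR² = (1/2)(54.2)(0.140)² = 0.5312 kg·m².
The net torque has magnitude 5.14 N·m, opposing ω.
|α| = τ/I = 5.140/0.5312 = 9.677 rad/s² (deceleration).
0 = ω₀ − |α|t ⇒ t = ω₀/|α| = 154/9.677 = 15.91 s.

t ≈ 15.9 s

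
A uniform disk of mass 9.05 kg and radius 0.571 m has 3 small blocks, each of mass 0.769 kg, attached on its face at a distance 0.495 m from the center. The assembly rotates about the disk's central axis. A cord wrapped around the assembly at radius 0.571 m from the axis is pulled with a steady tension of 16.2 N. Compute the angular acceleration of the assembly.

I_disk = ½MR² = ½(9.05)(0.571)² = 1.475 kg·m².
I_blocks = 3·m·r² = 3(0.769)(0.495)² = 0.5653 kg·m².
Total I = 2.041 kg·m².
τ = F r = (16.2)(0.571) = 9.250 N·m.
α = τ/I = 9.250/2.041 = 4.533 rad/s².

α ≈ 4.53 rad/s²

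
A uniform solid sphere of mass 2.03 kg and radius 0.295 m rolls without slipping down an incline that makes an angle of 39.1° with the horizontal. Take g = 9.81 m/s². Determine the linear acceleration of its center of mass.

a ≈ 4.42 m/s²

Translation along the incline: Mg sinθ − f = Ma.
Rotation about the center: fR = Iα with I = (2/5)MR². No-slip gives a = αR, so f = (I/R²)a = (2/5)M a.
Substituting: Mg sinθ = (1 + 0.4000)Ma, so a = g sinθ/(1 + 0.4000) = (9.81) sin 39.1° / 1.400 = 4.419 m/s².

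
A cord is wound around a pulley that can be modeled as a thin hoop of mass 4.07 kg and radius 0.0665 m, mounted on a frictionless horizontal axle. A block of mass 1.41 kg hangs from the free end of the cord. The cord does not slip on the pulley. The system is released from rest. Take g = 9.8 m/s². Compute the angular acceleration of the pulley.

α ≈ 37.9 rad/s²

I = MR² = (4.07)(0.0665)² = 0.01800 kg·m².
Block: mg − T = ma. Pulley: TR = Iα. No-slip: a = αR, so T = (I/R²)a = 4.070·a.
Then mg = (m + 4.070)a, so a = (1.41)(9.8)/(1.41 + 4.070) = 2.522 m/s².
α = a/R = 2.522/0.0665 = 37.92 rad/s².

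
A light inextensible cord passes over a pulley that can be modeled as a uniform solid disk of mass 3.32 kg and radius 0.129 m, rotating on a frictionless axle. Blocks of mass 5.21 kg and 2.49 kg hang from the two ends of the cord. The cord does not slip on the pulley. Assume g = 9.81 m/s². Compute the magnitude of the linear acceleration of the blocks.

a ≈ 2.85 m/s²

I = ½MR² = (1/2)(3.32)(0.129)² = 0.02762 kg·m².
Heavier block: m₁g − T₁ = m₁a. Lighter block: T₂ − m₂g = m₂a.
Pulley: (T₁ − T₂)R = Iα = I(a/R), so T₁ − T₂ = (I/R²)a = (1/2)M_p a = 1.660·a.
Adding the three: (m₁ − m₂)g = (m₁ + m₂ + 1.660)a, so a = (5.21 − 2.49)(9.81)/(5.21 + 2.49 + 1.660) = 2.851 m/s².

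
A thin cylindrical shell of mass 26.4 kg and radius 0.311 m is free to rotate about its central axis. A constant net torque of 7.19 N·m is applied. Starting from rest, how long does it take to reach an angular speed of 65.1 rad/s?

I = MR² = (26.4)(0.311)² = 2.553 kg·m².
α = τ/I = 7.19/2.553 = 2.816 rad/s².
ω = αt ⇒ t = ω/α = 65.1/2.816 = 23.12 s.

t ≈ 23.1 s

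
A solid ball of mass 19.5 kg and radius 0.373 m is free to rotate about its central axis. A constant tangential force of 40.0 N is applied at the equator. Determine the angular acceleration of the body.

I = (2/5)MR² = (2/5)(19.5)(0.373)² = 1.085 kg·m².
τ = F R = (40.0)(0.373) = 14.92 N·m.
Newton's second law for rotation, τ = Iα, gives α = τ/I = 14.92/1.085 = 13.75 rad/s².

α ≈ 13.7 rad/s²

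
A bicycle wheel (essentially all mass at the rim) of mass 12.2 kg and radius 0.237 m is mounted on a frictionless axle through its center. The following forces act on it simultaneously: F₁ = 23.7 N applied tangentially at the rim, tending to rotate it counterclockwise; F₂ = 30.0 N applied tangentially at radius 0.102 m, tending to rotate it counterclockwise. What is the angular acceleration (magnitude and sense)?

I = MR² = (12.2)(0.237)² = 0.6853 kg·m².
Taking counterclockwise as positive: τ₁ = +(23.7)(0.237) = +5.617 N·m; τ₂ = +(30.0)(0.102) = +3.060 N·m.
Net torque τ = 8.677 N·m.
α = τ/I = 8.677/0.6853 = 12.66 rad/s².

α ≈ 12.7 rad/s², counterclockwise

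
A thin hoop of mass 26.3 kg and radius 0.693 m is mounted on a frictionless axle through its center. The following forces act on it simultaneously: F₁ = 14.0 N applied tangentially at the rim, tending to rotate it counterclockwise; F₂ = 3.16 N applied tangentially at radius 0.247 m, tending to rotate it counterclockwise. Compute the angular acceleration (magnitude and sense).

I = MR² = (26.3)(0.693)² = 12.63 kg·m².
Taking counterclockwise as positive: τ₁ = +(14.0)(0.693) = +9.702 N·m; τ₂ = +(3.16)(0.247) = +0.7805 N·m.
Net torque τ = 10.48 N·m.
α = τ/I = 10.48/12.63 = 0.8299 rad/s².

α ≈ 0.830 rad/s², counterclockwise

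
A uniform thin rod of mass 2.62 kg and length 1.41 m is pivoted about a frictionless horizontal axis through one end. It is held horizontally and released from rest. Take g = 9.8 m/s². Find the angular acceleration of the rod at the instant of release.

α ≈ 10.4 rad/s²

About the pivot, I = (1/3)ML² = (1/3)(2.62)(1.41)² = 1.736 kg·m².
The weight acts at the center, a distance L/2 = 0.7050 m from the pivot; τ = Mg(L/2) = 18.10 N·m.
α = τ/I = 18.10/1.736 = 10.43 rad/s².
(Equivalently α = (3g/(2L)) = 10.43 rad/s².)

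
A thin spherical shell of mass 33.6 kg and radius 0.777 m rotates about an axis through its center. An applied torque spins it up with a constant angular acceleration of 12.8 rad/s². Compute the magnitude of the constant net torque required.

τ ≈ 173 N·m

I = (2/3)MR² = (2/3)(33.6)(0.777)² = 13.52 kg·m².
τ = Iα = (13.52)(12.80) = 173.1 N·m.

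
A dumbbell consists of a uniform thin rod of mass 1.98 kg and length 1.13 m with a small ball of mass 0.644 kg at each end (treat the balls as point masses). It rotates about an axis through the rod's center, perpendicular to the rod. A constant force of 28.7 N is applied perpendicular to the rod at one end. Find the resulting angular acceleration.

I_rod = (1/12)ML² = (1/12)(1.98)(1.13)² = 0.2107 kg·m².
I_balls = 2·m·(L/2)² = 2(0.644)(0.5650)² = 0.4112 kg·m².
Total I = 0.6219 kg·m².
τ = F·(L/2) = (28.7)(0.565) = 16.22 N·m.
α = τ/I = 16.22/0.6219 = 26.08 rad/s².

α ≈ 26.1 rad/s²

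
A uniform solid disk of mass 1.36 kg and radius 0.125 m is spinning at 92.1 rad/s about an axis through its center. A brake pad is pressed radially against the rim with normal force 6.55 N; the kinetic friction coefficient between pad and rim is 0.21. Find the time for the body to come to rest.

I = ½MR² = (1/2)(1.36)(0.125)² = 0.01063 kg·m².
Friction force f = μN = (0.21)(6.55) = 1.375 N at the rim; torque magnitude τ = fR = 0.1719 N·m, opposing ω.
|α| = τ/I = 0.1719/0.01063 = 16.18 rad/s² (deceleration).
0 = ω₀ − |α|t ⇒ t = ω₀/|α| = 92.1/16.18 = 5.691 s.

t ≈ 5.69 s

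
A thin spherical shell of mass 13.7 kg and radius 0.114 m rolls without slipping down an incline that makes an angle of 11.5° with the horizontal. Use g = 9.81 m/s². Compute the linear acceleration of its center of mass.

a ≈ 1.17 m/s²

Translation along the incline: Mg sinθ − f = Ma.
Rotation about the center: fR = Iα with I = (2/3)MR². No-slip gives a = αR, so f = (I/R²)a = (2/3)M a.
Substituting: Mg sinθ = (1 + 0.6667)Ma, so a = g sinθ/(1 + 0.6667) = (9.81) sin 11.5° / 1.667 = 1.173 m/s².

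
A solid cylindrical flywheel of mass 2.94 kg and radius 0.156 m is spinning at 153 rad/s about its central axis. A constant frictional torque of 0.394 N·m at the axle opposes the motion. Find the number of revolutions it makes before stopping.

I = ½MR² = (1/2)(2.94)(0.156)² = 0.03577 kg·m².
The net torque has magnitude 0.394 N·m, opposing ω.
|α| = τ/I = 0.3940/0.03577 = 11.01 rad/s² (deceleration).
ω² = ω₀² − 2|α|θ with ω = 0 ⇒ θ = ω₀²/(2|α|) = 1063 rad = 169.1 rev.

≈ 169 revolutions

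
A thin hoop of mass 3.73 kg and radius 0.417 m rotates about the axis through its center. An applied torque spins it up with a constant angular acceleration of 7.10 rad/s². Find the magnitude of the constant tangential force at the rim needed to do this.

I = MR² = (3.73)(0.417)² = 0.6486 kg·m².
The required torque is τ = Iα = (0.6486)(7.100) = 4.605 N·m.
A tangential force at the rim gives τ = FR, so F = τ/R = 4.605/0.417 = 11.04 N.

F ≈ 11.0 N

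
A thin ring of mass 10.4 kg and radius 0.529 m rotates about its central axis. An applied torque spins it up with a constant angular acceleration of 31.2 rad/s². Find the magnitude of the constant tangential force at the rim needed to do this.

F ≈ 172 N

I = MR² = (10.4)(0.529)² = 2.910 kg·m².
The required torque is τ = Iα = (2.910)(31.20) = 90.80 N·m.
A tangential force at the rim gives τ = FR, so F = τ/R = 90.80/0.529 = 171.6 N.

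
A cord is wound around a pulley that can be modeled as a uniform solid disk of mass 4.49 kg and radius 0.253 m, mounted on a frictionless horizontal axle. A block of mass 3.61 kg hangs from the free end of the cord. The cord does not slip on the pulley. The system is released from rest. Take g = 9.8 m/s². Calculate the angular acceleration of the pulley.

α ≈ 23.9 rad/s²

I = ½MR² = (1/2)(4.49)(0.253)² = 0.1437 kg·m².
Block: mg − T = ma. Pulley: TR = Iα. No-slip: a = αR, so T = (I/R²)a = 2.245·a.
Then mg = (m + 2.245)a, so a = (3.61)(9.8)/(3.61 + 2.245) = 6.042 m/s².
α = a/R = 6.042/0.253 = 23.88 rad/s².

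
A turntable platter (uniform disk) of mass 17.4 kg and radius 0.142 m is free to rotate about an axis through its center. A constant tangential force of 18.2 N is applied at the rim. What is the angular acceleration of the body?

α ≈ 14.7 rad/s²

I = ½MR² = (1/2)(17.4)(0.142)² = 0.1754 kg·m².
τ = F R = (18.2)(0.142) = 2.584 N·m.
From τ = Iα: α = 2.584/0.1754 = 14.73 rad/s².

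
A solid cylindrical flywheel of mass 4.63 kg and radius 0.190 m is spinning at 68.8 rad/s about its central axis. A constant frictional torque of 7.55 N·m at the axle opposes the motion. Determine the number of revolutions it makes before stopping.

I = ½MR² = (1/2)(4.63)(0.190)² = 0.08357 kg·m².
The net torque has magnitude 7.55 N·m, opposing ω.
|α| = τ/I = 7.550/0.08357 = 90.34 rad/s² (deceleration).
ω² = ω₀² − 2|α|θ with ω = 0 ⇒ θ = ω₀²/(2|α|) = 26.20 rad = 4.169 rev.

≈ 4.17 revolutions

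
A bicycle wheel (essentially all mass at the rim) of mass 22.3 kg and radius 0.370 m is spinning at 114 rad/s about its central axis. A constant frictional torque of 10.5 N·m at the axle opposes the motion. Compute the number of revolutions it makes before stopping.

I = MR² = (22.3)(0.370)² = 3.053 kg·m².
The net torque has magnitude 10.5 N·m, opposing ω.
|α| = τ/I = 10.50/3.053 = 3.439 rad/s² (deceleration).
ω² = ω₀² − 2|α|θ with ω = 0 ⇒ θ = ω₀²/(2|α|) = 1889 rad = 300.7 rev.

≈ 301 revolutions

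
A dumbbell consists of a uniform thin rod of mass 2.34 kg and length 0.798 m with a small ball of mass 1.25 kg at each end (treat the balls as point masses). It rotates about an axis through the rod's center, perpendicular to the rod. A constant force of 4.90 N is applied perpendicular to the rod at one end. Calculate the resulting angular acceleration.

I_rod = (1/12)ML² = (1/12)(2.34)(0.798)² = 0.1242 kg·m².
I_balls = 2·m·(L/2)² = 2(1.25)(0.3990)² = 0.3980 kg·m².
Total I = 0.5222 kg·m².
τ = F·(L/2) = (4.90)(0.399) = 1.955 N·m.
α = τ/I = 1.955/0.5222 = 3.744 rad/s².

α ≈ 3.74 rad/s²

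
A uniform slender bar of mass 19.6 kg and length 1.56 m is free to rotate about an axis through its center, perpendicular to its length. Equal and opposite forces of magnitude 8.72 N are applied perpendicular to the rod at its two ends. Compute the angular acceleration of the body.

α ≈ 3.42 rad/s²

I = (1/12)ML² = (1/12)(19.6)(1.56)² = 3.975 kg·m².
The couple gives τ = F·(L/2) + F·(L/2) = F L = (8.72)(1.56) = 13.60 N·m.
Newton's second law for rotation, τ = Iα, gives α = τ/I = 13.60/3.975 = 3.422 rad/s².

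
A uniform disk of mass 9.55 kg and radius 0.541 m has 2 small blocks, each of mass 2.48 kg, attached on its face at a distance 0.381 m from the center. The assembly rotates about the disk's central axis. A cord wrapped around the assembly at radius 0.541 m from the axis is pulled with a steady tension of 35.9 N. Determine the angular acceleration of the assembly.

I_disk = ½MR² = ½(9.55)(0.541)² = 1.398 kg·m².
I_blocks = 2·m·r² = 2(2.48)(0.381)² = 0.7200 kg·m².
Total I = 2.118 kg·m².
τ = F r = (35.9)(0.541) = 19.42 N·m.
α = τ/I = 19.42/2.118 = 9.172 rad/s².

α ≈ 9.17 rad/s²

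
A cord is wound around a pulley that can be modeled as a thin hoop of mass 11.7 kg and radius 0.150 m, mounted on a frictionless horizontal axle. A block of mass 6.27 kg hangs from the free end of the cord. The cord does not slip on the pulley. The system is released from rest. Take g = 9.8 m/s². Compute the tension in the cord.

T ≈ 40.0 N

I = MR² = (11.7)(0.150)² = 0.2632 kg·m².
Block: mg − T = ma. Pulley: TR = Iα. No-slip: a = αR, so T = (I/R²)a = 11.70·a.
Then mg = (m + 11.70)a, so a = (6.27)(9.8)/(6.27 + 11.70) = 3.419 m/s².
T = 11.70·a = 40.01 N.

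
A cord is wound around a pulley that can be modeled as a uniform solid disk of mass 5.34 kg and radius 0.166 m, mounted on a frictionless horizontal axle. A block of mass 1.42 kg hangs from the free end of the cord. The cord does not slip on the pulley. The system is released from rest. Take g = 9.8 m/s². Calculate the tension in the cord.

T ≈ 9.08 N

I = ½MR² = (1/2)(5.34)(0.166)² = 0.07357 kg·m².
Block: mg − T = ma. Pulley: TR = Iα. No-slip: a = αR, so T = (I/R²)a = 2.670·a.
Then mg = (m + 2.670)a, so a = (1.42)(9.8)/(1.42 + 2.670) = 3.402 m/s².
T = 2.670·a = 9.085 N.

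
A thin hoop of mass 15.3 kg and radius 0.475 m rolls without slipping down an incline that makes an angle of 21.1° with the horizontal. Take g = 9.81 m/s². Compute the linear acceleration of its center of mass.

a ≈ 1.77 m/s²

Translation along the incline: Mg sinθ − f = Ma.
Rotation about the center: fR = Iα with I = MR². No-slip gives a = αR, so f = (I/R²)a = M a.
Substituting: Mg sinθ = (1 + 1.000)Ma, so a = g sinθ/(1 + 1.000) = (9.81) sin 21.1° / 2.000 = 1.766 m/s².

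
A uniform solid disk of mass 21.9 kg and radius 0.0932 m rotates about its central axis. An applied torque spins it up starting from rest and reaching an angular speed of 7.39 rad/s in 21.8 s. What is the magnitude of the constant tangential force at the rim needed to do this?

I = ½MR² = (1/2)(21.9)(0.0932)² = 0.09511 kg·m².
α = Δω/Δt = (7.39 − 0)/21.8 = 0.3390 rad/s².
The required torque is τ = Iα = (0.09511)(0.3390) = 0.03224 N·m.
A tangential force at the rim gives τ = FR, so F = τ/R = 0.03224/0.0932 = 0.3460 N.

F ≈ 0.346 N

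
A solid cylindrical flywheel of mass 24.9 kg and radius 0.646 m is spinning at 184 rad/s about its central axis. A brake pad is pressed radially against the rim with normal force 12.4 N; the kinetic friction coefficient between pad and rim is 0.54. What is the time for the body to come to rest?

t ≈ 221 s

I = ½MR² = (1/2)(24.9)(0.646)² = 5.196 kg·m².
Friction force f = μN = (0.54)(12.4) = 6.696 N at the rim; torque magnitude τ = fR = 4.326 N·m, opposing ω.
|α| = τ/I = 4.326/5.196 = 0.8326 rad/s² (deceleration).
0 = ω₀ − |α|t ⇒ t = ω₀/|α| = 184/0.8326 = 221.0 s.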